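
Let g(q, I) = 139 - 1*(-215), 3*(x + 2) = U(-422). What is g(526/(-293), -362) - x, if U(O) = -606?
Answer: 558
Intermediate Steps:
x = -204 (x = -2 + (⅓)*(-606) = -2 - 202 = -204)
g(q, I) = 354 (g(q, I) = 139 + 215 = 354)
g(526/(-293), -362) - x = 354 - 1*(-204) = 354 + 204 = 558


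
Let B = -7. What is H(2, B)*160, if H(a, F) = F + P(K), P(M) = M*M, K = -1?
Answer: -960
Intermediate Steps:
P(M) = M**2
H(a, F) = 1 + F (H(a, F) = F + (-1)**2 = F + 1 = 1 + F)
H(2, B)*160 = (1 - 7)*160 = -6*160 = -960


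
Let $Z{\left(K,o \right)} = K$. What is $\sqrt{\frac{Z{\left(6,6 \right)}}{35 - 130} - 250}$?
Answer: $\frac{2 i \sqrt{564205}}{95} \approx 15.813 i$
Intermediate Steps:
$\sqrt{\frac{Z{\left(6,6 \right)}}{35 - 130} - 250} = \sqrt{\frac{1}{35 - 130} \cdot 6 - 250} = \sqrt{\frac{1}{-95} \cdot 6 - 250} = \sqrt{\left(- \frac{1}{95}\right) 6 - 250} = \sqrt{- \frac{6}{95} - 250} = \sqrt{- \frac{23756}{95}} = \frac{2 i \sqrt{564205}}{95}$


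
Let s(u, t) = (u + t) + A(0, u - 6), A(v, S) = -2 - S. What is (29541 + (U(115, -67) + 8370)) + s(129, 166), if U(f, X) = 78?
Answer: 38159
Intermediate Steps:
s(u, t) = 4 + t (s(u, t) = (u + t) + (-2 - (u - 6)) = (t + u) + (-2 - (-6 + u)) = (t + u) + (-2 + (6 - u)) = (t + u) + (4 - u) = 4 + t)
(29541 + (U(115, -67) + 8370)) + s(129, 166) = (29541 + (78 + 8370)) + (4 + 166) = (29541 + 8448) + 170 = 37989 + 170 = 38159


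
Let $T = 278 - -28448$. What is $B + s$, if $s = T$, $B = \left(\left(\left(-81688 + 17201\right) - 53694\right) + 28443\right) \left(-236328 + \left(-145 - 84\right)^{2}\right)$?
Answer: $16501680332$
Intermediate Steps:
$T = 28726$ ($T = 278 + 28448 = 28726$)
$B = 16501651606$ ($B = \left(\left(-64487 - 53694\right) + 28443\right) \left(-236328 + \left(-145 - 84\right)^{2}\right) = \left(-118181 + 28443\right) \left(-236328 + \left(-229\right)^{2}\right) = - 89738 \left(-236328 + 52441\right) = \left(-89738\right) \left(-183887\right) = 16501651606$)
$s = 28726$
$B + s = 16501651606 + 28726 = 16501680332$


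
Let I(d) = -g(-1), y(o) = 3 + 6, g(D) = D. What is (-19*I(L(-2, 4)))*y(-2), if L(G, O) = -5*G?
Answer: -171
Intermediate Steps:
y(o) = 9
I(d) = 1 (I(d) = -1*(-1) = 1)
(-19*I(L(-2, 4)))*y(-2) = -19*1*9 = -19*9 = -171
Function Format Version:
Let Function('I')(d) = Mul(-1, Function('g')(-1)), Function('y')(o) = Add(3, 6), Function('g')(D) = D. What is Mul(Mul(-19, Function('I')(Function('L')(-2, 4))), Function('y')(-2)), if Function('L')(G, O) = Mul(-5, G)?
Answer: -171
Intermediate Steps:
Function('y')(o) = 9
Function('I')(d) = 1 (Function('I')(d) = Mul(-1, -1) = 1)
Mul(Mul(-19, Function('I')(Function('L')(-2, 4))), Function('y')(-2)) = Mul(Mul(-19, 1), 9) = Mul(-19, 9) = -171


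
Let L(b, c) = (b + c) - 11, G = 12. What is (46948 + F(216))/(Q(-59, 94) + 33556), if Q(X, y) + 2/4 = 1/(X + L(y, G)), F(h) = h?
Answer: 130608/92923 ≈ 1.4056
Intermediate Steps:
L(b, c) = -11 + b + c
Q(X, y) = -½ + 1/(1 + X + y) (Q(X, y) = -½ + 1/(X + (-11 + y + 12)) = -½ + 1/(X + (1 + y)) = -½ + 1/(1 + X + y))
(46948 + F(216))/(Q(-59, 94) + 33556) = (46948 + 216)/((1 - 1*(-59) - 1*94)/(2*(1 - 59 + 94)) + 33556) = 47164/((½)*(1 + 59 - 94)/36 + 33556) = 47164/((½)*(1/36)*(-34) + 33556) = 47164/(-17/36 + 33556) = 47164/(1207999/36) = 47164*(36/1207999) = 130608/92923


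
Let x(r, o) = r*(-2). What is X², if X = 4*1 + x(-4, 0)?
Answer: 144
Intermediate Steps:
x(r, o) = -2*r
X = 12 (X = 4*1 - 2*(-4) = 4 + 8 = 12)
X² = 12² = 144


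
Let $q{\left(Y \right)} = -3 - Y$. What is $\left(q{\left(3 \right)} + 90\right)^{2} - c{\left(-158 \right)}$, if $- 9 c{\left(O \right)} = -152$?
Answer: $\frac{63352}{9} \approx 7039.1$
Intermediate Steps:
$c{\left(O \right)} = \frac{152}{9}$ ($c{\left(O \right)} = \left(- \frac{1}{9}\right) \left(-152\right) = \frac{152}{9}$)
$\left(q{\left(3 \right)} + 90\right)^{2} - c{\left(-158 \right)} = \left(\left(-3 - 3\right) + 90\right)^{2} - \frac{152}{9} = \left(-6 + 90\right)^{2} - \frac{152}{9} = 84^{2} - \frac{152}{9} = 7056 - \frac{152}{9} = \frac{63352}{9}$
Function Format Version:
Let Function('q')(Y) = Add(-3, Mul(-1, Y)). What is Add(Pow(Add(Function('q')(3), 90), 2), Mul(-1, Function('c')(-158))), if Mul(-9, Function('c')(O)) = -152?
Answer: Rational(63352, 9) ≈ 7039.1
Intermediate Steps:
Function('c')(O) = Rational(152, 9) (Function('c')(O) = Mul(Rational(-1, 9), -152) = Rational(152, 9))
Add(Pow(Add(Function('q')(3), 90), 2), Mul(-1, Function('c')(-158))) = Add(Pow(Add(Add(-3, Mul(-1, 3)), 90), 2), Mul(-1, Rational(152, 9))) = Add(Pow(Add(Add(-3, -3), 90), 2), Rational(-152, 9)) = Add(Pow(Add(-6, 90), 2), Rational(-152, 9)) = Add(Pow(84, 2), Rational(-152, 9)) = Add(7056, Rational(-152, 9)) = Rational(63352, 9)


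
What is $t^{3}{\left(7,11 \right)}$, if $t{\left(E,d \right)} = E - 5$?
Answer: $8$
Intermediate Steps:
$t{\left(E,d \right)} = -5 + E$ ($t{\left(E,d \right)} = E - 5 = -5 + E$)
$t^{3}{\left(7,11 \right)} = \left(-5 + 7\right)^{3} = 2^{3} = 8$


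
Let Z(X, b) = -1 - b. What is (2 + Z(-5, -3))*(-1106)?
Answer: -4424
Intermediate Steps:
(2 + Z(-5, -3))*(-1106) = (2 + (-1 - 1*(-3)))*(-1106) = (2 + (-1 + 3))*(-1106) = (2 + 2)*(-1106) = 4*(-1106) = -4424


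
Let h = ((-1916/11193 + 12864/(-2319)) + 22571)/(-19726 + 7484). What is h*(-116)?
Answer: 11323866713486/52960048869 ≈ 213.82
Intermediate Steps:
h = -195239081267/105920097738 (h = ((-1916*1/11193 + 12864*(-1/2319)) + 22571)/(-12242) = ((-1916/11193 - 4288/773) + 22571)*(-1/12242) = (-49476652/8652189 + 22571)*(-1/12242) = (195239081267/8652189)*(-1/12242) = -195239081267/105920097738 ≈ -1.8433)
h*(-116) = -195239081267/105920097738*(-116) = 11323866713486/52960048869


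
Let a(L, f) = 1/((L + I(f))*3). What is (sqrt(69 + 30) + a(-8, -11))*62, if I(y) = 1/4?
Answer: -8/3 + 186*sqrt(11) ≈ 614.23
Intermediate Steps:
I(y) = 1/4
a(L, f) = 1/(3*(1/4 + L)) (a(L, f) = 1/((L + 1/4)*3) = (1/3)/(1/4 + L) = 1/(3*(1/4 + L)))
(sqrt(69 + 30) + a(-8, -11))*62 = (sqrt(69 + 30) + 4/(3*(1 + 4*(-8))))*62 = (sqrt(99) + 4/(3*(1 - 32)))*62 = (3*sqrt(11) + (4/3)/(-31))*62 = (3*sqrt(11) + (4/3)*(-1/31))*62 = (3*sqrt(11) - 4/93)*62 = (-4/93 + 3*sqrt(11))*62 = -8/3 + 186*sqrt(11)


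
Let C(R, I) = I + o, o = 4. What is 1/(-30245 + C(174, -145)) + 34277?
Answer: 1041540921/30386 ≈ 34277.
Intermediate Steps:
C(R, I) = 4 + I (C(R, I) = I + 4 = 4 + I)
1/(-30245 + C(174, -145)) + 34277 = 1/(-30245 + (4 - 145)) + 34277 = 1/(-30245 - 141) + 34277 = 1/(-30386) + 34277 = -1/30386 + 34277 = 1041540921/30386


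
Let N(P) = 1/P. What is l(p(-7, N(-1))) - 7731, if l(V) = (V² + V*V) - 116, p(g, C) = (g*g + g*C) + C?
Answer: -1797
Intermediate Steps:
N(P) = 1/P
p(g, C) = C + g² + C*g (p(g, C) = (g² + C*g) + C = C + g² + C*g)
l(V) = -116 + 2*V² (l(V) = (V² + V²) - 116 = 2*V² - 116 = -116 + 2*V²)
l(p(-7, N(-1))) - 7731 = (-116 + 2*(1/(-1) + (-7)² - 7/(-1))²) - 7731 = (-116 + 2*(-1 + 49 - 1*(-7))²) - 7731 = (-116 + 2*(-1 + 49 + 7)²) - 7731 = (-116 + 2*55²) - 7731 = (-116 + 2*3025) - 7731 = (-116 + 6050) - 7731 = 5934 - 7731 = -1797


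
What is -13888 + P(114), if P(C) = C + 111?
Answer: -13663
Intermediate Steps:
P(C) = 111 + C
-13888 + P(114) = -13888 + (111 + 114) = -13888 + 225 = -13663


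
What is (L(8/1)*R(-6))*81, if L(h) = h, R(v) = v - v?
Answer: 0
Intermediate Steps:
R(v) = 0
(L(8/1)*R(-6))*81 = ((8/1)*0)*81 = ((8*1)*0)*81 = (8*0)*81 = 0*81 = 0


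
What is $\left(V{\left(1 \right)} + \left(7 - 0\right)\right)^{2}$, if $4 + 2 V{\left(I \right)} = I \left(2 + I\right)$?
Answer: $\frac{169}{4} \approx 42.25$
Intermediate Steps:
$V{\left(I \right)} = -2 + \frac{I \left(2 + I\right)}{2}$
$\left(V{\left(1 \right)} + \left(7 - 0\right)\right)^{2} = \left(\left(-2 + 1 + \frac{1^{2}}{2}\right) + \left(7 - 0\right)\right)^{2} = \left(\left(-2 + 1 + \frac{1}{2} \cdot 1\right) + \left(7 + 0\right)\right)^{2} = \left(\left(-2 + 1 + \frac{1}{2}\right) + 7\right)^{2} = \left(- \frac{1}{2} + 7\right)^{2} = \left(\frac{13}{2}\right)^{2} = \frac{169}{4}$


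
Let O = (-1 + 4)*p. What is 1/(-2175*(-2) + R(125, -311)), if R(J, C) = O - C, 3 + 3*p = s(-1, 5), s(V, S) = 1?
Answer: 1/4659 ≈ 0.00021464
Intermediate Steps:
p = -⅔ (p = -1 + (⅓)*1 = -1 + ⅓ = -⅔ ≈ -0.66667)
O = -2 (O = (-1 + 4)*(-⅔) = 3*(-⅔) = -2)
R(J, C) = -2 - C
1/(-2175*(-2) + R(125, -311)) = 1/(-2175*(-2) + (-2 - 1*(-311))) = 1/(4350 + (-2 + 311)) = 1/(4350 + 309) = 1/4659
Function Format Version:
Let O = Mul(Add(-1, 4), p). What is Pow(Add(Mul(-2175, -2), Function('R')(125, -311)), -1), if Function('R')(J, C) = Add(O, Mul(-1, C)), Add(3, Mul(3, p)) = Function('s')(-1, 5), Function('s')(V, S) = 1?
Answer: Rational(1, 4659) ≈ 0.00021464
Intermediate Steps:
p = Rational(-2, 3) (p = Add(-1, Mul(Rational(1, 3), 1)) = Add(-1, Rational(1, 3)) = Rational(-2, 3) ≈ -0.66667)
O = -2 (O = Mul(Add(-1, 4), Rational(-2, 3)) = Mul(3, Rational(-2, 3)) = -2)
Function('R')(J, C) = Add(-2, Mul(-1, C))
Pow(Add(Mul(-2175, -2), Function('R')(125, -311)), -1) = Pow(Add(Mul(-2175, -2), Add(-2, Mul(-1, -311))), -1) = Pow(Add(4350, Add(-2, 311)), -1) = Pow(Add(4350, 309), -1) = Pow(4659, -1) = Rational(1, 4659)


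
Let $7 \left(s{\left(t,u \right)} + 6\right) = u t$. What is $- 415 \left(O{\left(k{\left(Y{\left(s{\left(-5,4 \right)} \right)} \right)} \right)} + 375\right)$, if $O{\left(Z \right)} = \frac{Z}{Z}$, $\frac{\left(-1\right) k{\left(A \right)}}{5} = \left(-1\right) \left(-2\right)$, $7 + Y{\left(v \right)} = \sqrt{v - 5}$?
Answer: $-156040$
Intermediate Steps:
$s{\left(t,u \right)} = -6 + \frac{t u}{7}$ ($s{\left(t,u \right)} = -6 + \frac{u t}{7} = -6 + \frac{t u}{7}$)
$Y{\left(v \right)} = -7 + \sqrt{-5 + v}$ ($Y{\left(v \right)} = -7 + \sqrt{v - 5} = -7 + \sqrt{-5 + v}$)
$k{\left(A \right)} = -10$ ($k{\left(A \right)} = - 5 \left(\left(-1\right) \left(-2\right)\right) = \left(-5\right) 2 = -10$)
$O{\left(Z \right)} = 1$
$- 415 \left(O{\left(k{\left(Y{\left(s{\left(-5,4 \right)} \right)} \right)} \right)} + 375\right) = - 415 \left(1 + 375\right) = \left(-415\right) 376 = -156040$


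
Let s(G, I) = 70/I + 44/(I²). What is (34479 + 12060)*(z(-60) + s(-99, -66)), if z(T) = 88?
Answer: 44511968/11 ≈ 4.0465e+6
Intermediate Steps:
s(G, I) = 44/I² + 70/I (s(G, I) = 70/I + 44/I² = 44/I² + 70/I)
(34479 + 12060)*(z(-60) + s(-99, -66)) = (34479 + 12060)*(88 + 2*(22 + 35*(-66))/(-66)²) = 46539*(88 + 2*(1/4356)*(22 - 2310)) = 46539*(88 + 2*(1/4356)*(-2288)) = 46539*(88 - 104/99) = 46539*(8608/99) = 44511968/11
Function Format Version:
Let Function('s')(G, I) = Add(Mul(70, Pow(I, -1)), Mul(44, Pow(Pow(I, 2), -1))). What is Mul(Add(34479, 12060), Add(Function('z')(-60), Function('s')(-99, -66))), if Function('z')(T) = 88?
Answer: Rational(44511968, 11) ≈ 4.0465e+6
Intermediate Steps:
Function('s')(G, I) = Add(Mul(44, Pow(I, -2)), Mul(70, Pow(I, -1))) (Function('s')(G, I) = Add(Mul(70, Pow(I, -1)), Mul(44, Pow(I, -2))) = Add(Mul(44, Pow(I, -2)), Mul(70, Pow(I, -1))))
Mul(Add(34479, 12060), Add(Function('z')(-60), Function('s')(-99, -66))) = Mul(Add(34479, 12060), Add(88, Mul(2, Pow(-66, -2), Add(22, Mul(35, -66))))) = Mul(46539, Add(88, Mul(2, Rational(1, 4356), Add(22, -2310)))) = Mul(46539, Add(88, Mul(2, Rational(1, 4356), -2288))) = Mul(46539, Add(88, Rational(-104, 99))) = Mul(46539, Rational(8608, 99)) = Rational(44511968, 11)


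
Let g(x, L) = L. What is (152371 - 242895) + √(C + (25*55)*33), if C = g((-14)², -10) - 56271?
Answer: -90524 + I*√10906 ≈ -90524.0 + 104.43*I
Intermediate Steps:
C = -56281 (C = -10 - 56271 = -56281)
(152371 - 242895) + √(C + (25*55)*33) = (152371 - 242895) + √(-56281 + (25*55)*33) = -90524 + √(-56281 + 1375*33) = -90524 + √(-56281 + 45375) = -90524 + √(-10906) = -90524 + I*√10906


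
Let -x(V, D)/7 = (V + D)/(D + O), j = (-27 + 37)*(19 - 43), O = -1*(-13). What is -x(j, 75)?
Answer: -105/8 ≈ -13.125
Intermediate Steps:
O = 13
j = -240 (j = 10*(-24) = -240)
x(V, D) = -7*(D + V)/(13 + D) (x(V, D) = -7*(V + D)/(D + 13) = -7*(D + V)/(13 + D))
-x(j, 75) = -7*(-1*75 - 1*(-240))/(13 + 75) = -7*(-75 + 240)/88 = -7*165/88 = -1*105/8 = -105/8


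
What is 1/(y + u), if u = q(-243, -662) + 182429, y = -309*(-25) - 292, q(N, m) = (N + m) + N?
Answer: 1/188714 ≈ 5.2990e-6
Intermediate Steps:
q(N, m) = m + 2*N
y = 7433 (y = 7725 - 292 = 7433)
u = 181281 (u = (-662 + 2*(-243)) + 182429 = (-662 - 486) + 182429 = -1148 + 182429 = 181281)
1/(y + u) = 1/(7433 + 181281) = 1/188714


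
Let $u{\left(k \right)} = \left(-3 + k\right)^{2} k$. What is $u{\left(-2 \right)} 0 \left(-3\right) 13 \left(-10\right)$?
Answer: $0$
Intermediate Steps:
$u{\left(k \right)} = k \left(-3 + k\right)^{2}$
$u{\left(-2 \right)} 0 \left(-3\right) 13 \left(-10\right) = - 2 \left(-3 - 2\right)^{2} \cdot 0 \left(-3\right) 13 \left(-10\right) = - 2 \left(-5\right)^{2} \cdot 0 \cdot 13 \left(-10\right) = \left(-2\right) 25 \cdot 0 \cdot 13 \left(-10\right) = \left(-50\right) 0 \cdot 13 \left(-10\right) = 0 \cdot 13 \left(-10\right) = 0 \left(-10\right) = 0$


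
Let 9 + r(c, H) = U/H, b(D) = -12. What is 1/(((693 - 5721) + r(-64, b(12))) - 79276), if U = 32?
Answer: -3/252947 ≈ -1.1860e-5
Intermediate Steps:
r(c, H) = -9 + 32/H
1/(((693 - 5721) + r(-64, b(12))) - 79276) = 1/(((693 - 5721) + (-9 + 32/(-12))) - 79276) = 1/((-5028 + (-9 + 32*(-1/12))) - 79276) = 1/((-5028 + (-9 - 8/3)) - 79276) = 1/((-5028 - 35/3) - 79276) = 1/(-15119/3 - 79276) = 1/(-252947/3) = -3/252947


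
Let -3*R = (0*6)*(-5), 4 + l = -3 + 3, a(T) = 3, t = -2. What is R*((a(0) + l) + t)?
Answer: 0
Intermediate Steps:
l = -4 (l = -4 + (-3 + 3) = -4 + 0 = -4)
R = 0 (R = -0*6*(-5)/3 = -0*(-5) = -⅓*0 = 0)
R*((a(0) + l) + t) = 0*((3 - 4) - 2) = 0*(-1 - 2) = 0*(-3) = 0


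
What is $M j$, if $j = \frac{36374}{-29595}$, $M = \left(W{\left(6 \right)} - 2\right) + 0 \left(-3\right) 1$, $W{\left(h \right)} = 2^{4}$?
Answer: $- \frac{509236}{29595} \approx -17.207$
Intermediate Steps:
$W{\left(h \right)} = 16$
$M = 14$ ($M = \left(16 - 2\right) + 0 \left(-3\right) 1 = 14 + 0 \cdot 1 = 14 + 0 = 14$)
$j = - \frac{36374}{29595}$ ($j = 36374 \left(- \frac{1}{29595}\right) = - \frac{36374}{29595} \approx -1.2291$)
$M j = 14 \left(- \frac{36374}{29595}\right) = - \frac{509236}{29595}$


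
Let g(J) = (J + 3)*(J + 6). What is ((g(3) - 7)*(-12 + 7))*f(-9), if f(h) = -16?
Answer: 3760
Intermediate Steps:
g(J) = (3 + J)*(6 + J)
((g(3) - 7)*(-12 + 7))*f(-9) = (((18 + 3**2 + 9*3) - 7)*(-12 + 7))*(-16) = (((18 + 9 + 27) - 7)*(-5))*(-16) = ((54 - 7)*(-5))*(-16) = (47*(-5))*(-16) = -235*(-16) = 3760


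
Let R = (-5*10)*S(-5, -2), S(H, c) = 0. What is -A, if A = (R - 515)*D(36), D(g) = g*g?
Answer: 667440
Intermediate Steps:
D(g) = g²
R = 0 (R = -5*10*0 = -50*0 = 0)
A = -667440 (A = (0 - 515)*36² = -515*1296 = -667440)
-A = -1*(-667440) = 667440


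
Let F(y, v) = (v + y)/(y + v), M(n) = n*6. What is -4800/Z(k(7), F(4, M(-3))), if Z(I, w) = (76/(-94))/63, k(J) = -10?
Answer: 7106400/19 ≈ 3.7402e+5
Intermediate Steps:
M(n) = 6*n
F(y, v) = 1 (F(y, v) = (v + y)/(v + y) = 1)
Z(I, w) = -38/2961 (Z(I, w) = (76*(-1/94))*(1/63) = -38/47*1/63 = -38/2961)
-4800/Z(k(7), F(4, M(-3))) = -4800/(-38/2961) = -4800*(-2961/38) = 7106400/19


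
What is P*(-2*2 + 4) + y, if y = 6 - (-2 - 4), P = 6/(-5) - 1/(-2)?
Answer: 12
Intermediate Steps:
P = -7/10 (P = 6*(-1/5) - 1*(-1/2) = -6/5 + 1/2 = -7/10 ≈ -0.70000)
y = 12 (y = 6 - 1*(-6) = 6 + 6 = 12)
P*(-2*2 + 4) + y = -7*(-2*2 + 4)/10 + 12 = -7*(-4 + 4)/10 + 12 = -7/10*0 + 12 = 0 + 12 = 12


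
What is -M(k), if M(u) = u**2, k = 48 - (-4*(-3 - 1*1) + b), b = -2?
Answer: -1156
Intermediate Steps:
k = 34 (k = 48 - (-4*(-3 - 1*1) - 2) = 48 - (-4*(-3 - 1) - 2) = 48 - (-4*(-4) - 2) = 48 - (16 - 2) = 48 - 1*14 = 48 - 14 = 34)
-M(k) = -1*34**2 = -1*1156 = -1156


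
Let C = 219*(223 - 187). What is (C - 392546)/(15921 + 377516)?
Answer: -384662/393437 ≈ -0.97770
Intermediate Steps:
C = 7884 (C = 219*36 = 7884)
(C - 392546)/(15921 + 377516) = (7884 - 392546)/(15921 + 377516) = -384662/393437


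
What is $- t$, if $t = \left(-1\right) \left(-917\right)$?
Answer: $-917$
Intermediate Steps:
$t = 917$
$- t = \left(-1\right) 917 = -917$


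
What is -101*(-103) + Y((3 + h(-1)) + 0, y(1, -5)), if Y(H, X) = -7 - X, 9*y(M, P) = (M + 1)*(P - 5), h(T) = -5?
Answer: 93584/9 ≈ 10398.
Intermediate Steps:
y(M, P) = (1 + M)*(-5 + P)/9 (y(M, P) = ((M + 1)*(P - 5))/9 = ((1 + M)*(-5 + P))/9 = (1 + M)*(-5 + P)/9)
-101*(-103) + Y((3 + h(-1)) + 0, y(1, -5)) = -101*(-103) + (-7 - (-5/9 - 5/9*1 + (1/9)*(-5) + (1/9)*1*(-5))) = 10403 + (-7 - (-5/9 - 5/9 - 5/9 - 5/9)) = 10403 + (-7 - 1*(-20/9)) = 10403 + (-7 + 20/9) = 10403 - 43/9 = 93584/9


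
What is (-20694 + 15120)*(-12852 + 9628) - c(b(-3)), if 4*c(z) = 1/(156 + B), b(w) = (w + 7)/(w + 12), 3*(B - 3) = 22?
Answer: 35869269693/1996 ≈ 1.7971e+7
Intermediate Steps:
B = 31/3 (B = 3 + (⅓)*22 = 3 + 22/3 = 31/3 ≈ 10.333)
b(w) = (7 + w)/(12 + w)
c(z) = 3/1996 (c(z) = 1/(4*(156 + 31/3)) = 1/(4*(499/3)) = (¼)*(3/499) = 3/1996)
(-20694 + 15120)*(-12852 + 9628) - c(b(-3)) = (-20694 + 15120)*(-12852 + 9628) - 1*3/1996 = -5574*(-3224) - 3/1996 = 17970576 - 3/1996 = 35869269693/1996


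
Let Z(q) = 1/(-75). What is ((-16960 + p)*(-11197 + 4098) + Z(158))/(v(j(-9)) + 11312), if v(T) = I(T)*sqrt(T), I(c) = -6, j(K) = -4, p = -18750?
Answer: 13442118001543/599819475 + 19012896749*I/799759300 ≈ 22410.0 + 23.773*I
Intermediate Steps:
v(T) = -6*sqrt(T)
Z(q) = -1/75
((-16960 + p)*(-11197 + 4098) + Z(158))/(v(j(-9)) + 11312) = ((-16960 - 18750)*(-11197 + 4098) - 1/75)/(-12*I + 11312) = (-35710*(-7099) - 1/75)/(-12*I + 11312) = (253505290 - 1/75)/(-12*I + 11312) = 19012896749/(75*(11312 - 12*I)) = 19012896749*((11312 + 12*I)/127961488)/75 = 19012896749*(11312 + 12*I)/9597111600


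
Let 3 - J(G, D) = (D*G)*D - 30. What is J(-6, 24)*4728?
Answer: 16495992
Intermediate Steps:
J(G, D) = 33 - G*D**2 (J(G, D) = 3 - ((D*G)*D - 30) = 3 - (G*D**2 - 30) = 3 - (-30 + G*D**2) = 3 + (30 - G*D**2) = 33 - G*D**2)
J(-6, 24)*4728 = (33 - 1*(-6)*24**2)*4728 = (33 - 1*(-6)*576)*4728 = (33 + 3456)*4728 = 3489*4728 = 16495992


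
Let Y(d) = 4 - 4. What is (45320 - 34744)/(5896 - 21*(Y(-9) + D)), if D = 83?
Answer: 10576/4153 ≈ 2.5466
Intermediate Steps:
Y(d) = 0
(45320 - 34744)/(5896 - 21*(Y(-9) + D)) = (45320 - 34744)/(5896 - 21*(0 + 83)) = 10576/(5896 - 21*83) = 10576/(5896 - 1743) = 10576/4153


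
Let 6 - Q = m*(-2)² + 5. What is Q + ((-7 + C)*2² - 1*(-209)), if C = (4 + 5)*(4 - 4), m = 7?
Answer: 154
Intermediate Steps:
C = 0 (C = 9*0 = 0)
Q = -27 (Q = 6 - (7*(-2)² + 5) = 6 - (7*4 + 5) = 6 - (28 + 5) = 6 - 1*33 = 6 - 33 = -27)
Q + ((-7 + C)*2² - 1*(-209)) = -27 + ((-7 + 0)*2² - 1*(-209)) = -27 + (-7*4 + 209) = -27 + (-28 + 209) = -27 + 181 = 154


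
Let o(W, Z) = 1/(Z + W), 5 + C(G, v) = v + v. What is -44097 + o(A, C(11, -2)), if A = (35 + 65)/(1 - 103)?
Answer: -22445424/509 ≈ -44097.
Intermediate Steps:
A = -50/51 (A = 100/(-102) = 100*(-1/102) = -50/51 ≈ -0.98039)
C(G, v) = -5 + 2*v (C(G, v) = -5 + (v + v) = -5 + 2*v)
o(W, Z) = 1/(W + Z)
-44097 + o(A, C(11, -2)) = -44097 + 1/(-50/51 + (-5 + 2*(-2))) = -44097 + 1/(-50/51 + (-5 - 4)) = -44097 + 1/(-50/51 - 9) = -44097 + 1/(-509/51) = -44097 - 51/509 = -22445424/509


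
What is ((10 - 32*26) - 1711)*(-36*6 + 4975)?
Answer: -12054547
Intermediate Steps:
((10 - 32*26) - 1711)*(-36*6 + 4975) = ((10 - 832) - 1711)*(-216 + 4975) = (-822 - 1711)*4759 = -2533*4759 = -12054547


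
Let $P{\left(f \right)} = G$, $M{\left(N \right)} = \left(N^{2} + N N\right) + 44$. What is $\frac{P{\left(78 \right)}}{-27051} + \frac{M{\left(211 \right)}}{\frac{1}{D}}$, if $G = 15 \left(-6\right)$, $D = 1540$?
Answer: $\frac{1237064231510}{9017} \approx 1.3719 \cdot 10^{8}$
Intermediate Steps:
$M{\left(N \right)} = 44 + 2 N^{2}$ ($M{\left(N \right)} = \left(N^{2} + N^{2}\right) + 44 = 2 N^{2} + 44 = 44 + 2 N^{2}$)
$G = -90$
$P{\left(f \right)} = -90$
$\frac{P{\left(78 \right)}}{-27051} + \frac{M{\left(211 \right)}}{\frac{1}{D}} = - \frac{90}{-27051} + \frac{44 + 2 \cdot 211^{2}}{\frac{1}{1540}} = \left(-90\right) \left(- \frac{1}{27051}\right) + \left(44 + 2 \cdot 44521\right) \frac{1}{\frac{1}{1540}} = \frac{30}{9017} + \left(44 + 89042\right) 1540 = \frac{30}{9017} + 89086 \cdot 1540 = \frac{30}{9017} + 137192440 = \frac{1237064231510}{9017}$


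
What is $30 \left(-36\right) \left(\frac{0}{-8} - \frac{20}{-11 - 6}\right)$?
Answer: $- \frac{21600}{17} \approx -1270.6$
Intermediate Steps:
$30 \left(-36\right) \left(\frac{0}{-8} - \frac{20}{-11 - 6}\right) = - 1080 \left(0 \left(- \frac{1}{8}\right) - \frac{20}{-11 - 6}\right) = - 1080 \left(0 - \frac{20}{-17}\right) = - 1080 \left(0 - - \frac{20}{17}\right) = - 1080 \left(0 + \frac{20}{17}\right) = \left(-1080\right) \frac{20}{17} = - \frac{21600}{17}$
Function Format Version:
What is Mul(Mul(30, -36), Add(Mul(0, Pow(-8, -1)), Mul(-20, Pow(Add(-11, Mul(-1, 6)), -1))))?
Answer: Rational(-21600, 17) ≈ -1270.6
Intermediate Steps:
Mul(Mul(30, -36), Add(Mul(0, Pow(-8, -1)), Mul(-20, Pow(Add(-11, Mul(-1, 6)), -1)))) = Mul(-1080, Add(Mul(0, Rational(-1, 8)), Mul(-20, Pow(Add(-11, -6), -1)))) = Mul(-1080, Add(0, Mul(-20, Pow(-17, -1)))) = Mul(-1080, Add(0, Mul(-20, Rational(-1, 17)))) = Mul(-1080, Add(0, Rational(20, 17))) = Mul(-1080, Rational(20, 17)) = Rational(-21600, 17)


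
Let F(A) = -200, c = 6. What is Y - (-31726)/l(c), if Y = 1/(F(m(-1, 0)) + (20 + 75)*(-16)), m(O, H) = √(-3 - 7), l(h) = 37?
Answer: 54568683/63640 ≈ 857.46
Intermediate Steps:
m(O, H) = I*√10 (m(O, H) = √(-10) = I*√10)
Y = -1/1720 (Y = 1/(-200 + (20 + 75)*(-16)) = 1/(-200 + 95*(-16)) = 1/(-200 - 1520) = 1/(-1720) = -1/1720 ≈ -0.00058139)
Y - (-31726)/l(c) = -1/1720 - (-31726)/37 = -1/1720 - 1*(-31726/37) = -1/1720 + 31726/37 = 54568683/63640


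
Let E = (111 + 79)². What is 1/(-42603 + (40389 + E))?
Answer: 1/33886 ≈ 2.9511e-5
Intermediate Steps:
E = 36100 (E = 190² = 36100)
1/(-42603 + (40389 + E)) = 1/(-42603 + (40389 + 36100)) = 1/(-42603 + 76489) = 1/33886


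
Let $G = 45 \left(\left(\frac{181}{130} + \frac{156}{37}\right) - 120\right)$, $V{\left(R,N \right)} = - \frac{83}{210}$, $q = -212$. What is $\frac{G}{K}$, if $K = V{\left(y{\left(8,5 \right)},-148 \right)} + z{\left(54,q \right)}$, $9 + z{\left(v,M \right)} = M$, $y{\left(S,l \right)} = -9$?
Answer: $\frac{519960735}{22363133} \approx 23.251$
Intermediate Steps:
$z{\left(v,M \right)} = -9 + M$
$V{\left(R,N \right)} = - \frac{83}{210}$ ($V{\left(R,N \right)} = \left(-83\right) \frac{1}{210} = - \frac{83}{210}$)
$G = - \frac{4952007}{962}$ ($G = 45 \left(\left(181 \cdot \frac{1}{130} + 156 \cdot \frac{1}{37}\right) - 120\right) = 45 \left(\left(\frac{181}{130} + \frac{156}{37}\right) - 120\right) = 45 \left(\frac{26977}{4810} - 120\right) = 45 \left(- \frac{550223}{4810}\right) = - \frac{4952007}{962} \approx -5147.6$)
$K = - \frac{46493}{210}$ ($K = - \frac{83}{210} - 221 = - \frac{46493}{210} \approx -221.4$)
$\frac{G}{K} = - \frac{4952007}{962 \left(- \frac{46493}{210}\right)} = \left(- \frac{4952007}{962}\right) \left(- \frac{210}{46493}\right) = \frac{519960735}{22363133}$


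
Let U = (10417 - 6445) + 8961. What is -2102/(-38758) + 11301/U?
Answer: 77531554/83542869 ≈ 0.92805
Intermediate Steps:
U = 12933 (U = 3972 + 8961 = 12933)
-2102/(-38758) + 11301/U = -2102/(-38758) + 11301/12933 = -2102*(-1/38758) + 11301*(1/12933) = 1051/19379 + 3767/4311 = 77531554/83542869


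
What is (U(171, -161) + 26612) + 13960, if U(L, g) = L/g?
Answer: 6531921/161 ≈ 40571.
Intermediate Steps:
(U(171, -161) + 26612) + 13960 = (171/(-161) + 26612) + 13960 = (171*(-1/161) + 26612) + 13960 = (-171/161 + 26612) + 13960 = 4284361/161 + 13960 = 6531921/161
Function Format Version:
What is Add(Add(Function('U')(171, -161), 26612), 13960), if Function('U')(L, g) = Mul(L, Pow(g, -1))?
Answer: Rational(6531921, 161) ≈ 40571.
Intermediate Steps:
Add(Add(Function('U')(171, -161), 26612), 13960) = Add(Add(Mul(171, Pow(-161, -1)), 26612), 13960) = Add(Add(Mul(171, Rational(-1, 161)), 26612), 13960) = Add(Add(Rational(-171, 161), 26612), 13960) = Add(Rational(4284361, 161), 13960) = Rational(6531921, 161)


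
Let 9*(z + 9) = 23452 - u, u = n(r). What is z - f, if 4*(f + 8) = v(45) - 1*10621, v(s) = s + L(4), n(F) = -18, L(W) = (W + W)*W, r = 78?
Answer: 47185/9 ≈ 5242.8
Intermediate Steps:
L(W) = 2*W² (L(W) = (2*W)*W = 2*W²)
u = -18
v(s) = 32 + s (v(s) = s + 2*4² = s + 2*16 = s + 32 = 32 + s)
f = -2644 (f = -8 + ((32 + 45) - 1*10621)/4 = -8 + (77 - 10621)/4 = -8 + (¼)*(-10544) = -8 - 2636 = -2644)
z = 23389/9 (z = -9 + (23452 - 1*(-18))/9 = -9 + (23452 + 18)/9 = -9 + (⅑)*23470 = -9 + 23470/9 = 23389/9 ≈ 2598.8)
z - f = 23389/9 - 1*(-2644) = 23389/9 + 2644 = 47185/9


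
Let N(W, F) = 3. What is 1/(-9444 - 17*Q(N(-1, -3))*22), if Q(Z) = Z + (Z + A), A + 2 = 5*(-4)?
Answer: -1/3460 ≈ -0.00028902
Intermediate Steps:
A = -22 (A = -2 + 5*(-4) = -2 - 20 = -22)
Q(Z) = -22 + 2*Z (Q(Z) = Z + (Z - 22) = Z + (-22 + Z) = -22 + 2*Z)
1/(-9444 - 17*Q(N(-1, -3))*22) = 1/(-9444 - 17*(-22 + 2*3)*22) = 1/(-9444 - 17*(-22 + 6)*22) = 1/(-9444 - 17*(-16)*22) = 1/(-9444 + 272*22) = 1/(-9444 + 5984) = 1/(-3460) = -1/3460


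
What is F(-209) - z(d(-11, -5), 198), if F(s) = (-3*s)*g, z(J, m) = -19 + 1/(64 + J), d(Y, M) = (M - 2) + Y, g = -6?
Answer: -172179/46 ≈ -3743.0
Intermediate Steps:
d(Y, M) = -2 + M + Y (d(Y, M) = (-2 + M) + Y = -2 + M + Y)
F(s) = 18*s (F(s) = -3*s*(-6) = 18*s)
F(-209) - z(d(-11, -5), 198) = 18*(-209) - (-1215 - 19*(-2 - 5 - 11))/(64 + (-2 - 5 - 11)) = -3762 - (-1215 - 19*(-18))/(64 - 18) = -3762 - (-1215 + 342)/46 = -3762 - (-873)/46 = -3762 - 1*(-873/46) = -3762 + 873/46 = -172179/46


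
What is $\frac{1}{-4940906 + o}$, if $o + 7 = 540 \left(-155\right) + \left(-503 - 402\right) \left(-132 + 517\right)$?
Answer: $- \frac{1}{5373038} \approx -1.8611 \cdot 10^{-7}$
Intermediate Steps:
$o = -432132$ ($o = -7 + \left(540 \left(-155\right) + \left(-503 - 402\right) \left(-132 + 517\right)\right) = -7 - 432125 = -432132$)
$\frac{1}{-4940906 + o} = \frac{1}{-4940906 - 432132} = \frac{1}{-5373038} = - \frac{1}{5373038}$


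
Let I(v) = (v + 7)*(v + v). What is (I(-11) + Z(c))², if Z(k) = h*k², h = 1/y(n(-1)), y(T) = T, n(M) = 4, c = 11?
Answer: 223729/16 ≈ 13983.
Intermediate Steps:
h = ¼ (h = 1/4 = ¼ ≈ 0.25000)
I(v) = 2*v*(7 + v) (I(v) = (7 + v)*(2*v) = 2*v*(7 + v))
Z(k) = k²/4
(I(-11) + Z(c))² = (2*(-11)*(7 - 11) + (¼)*11²)² = (2*(-11)*(-4) + (¼)*121)² = (88 + 121/4)² = (473/4)² = 223729/16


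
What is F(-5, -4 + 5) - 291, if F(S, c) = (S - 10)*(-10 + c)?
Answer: -156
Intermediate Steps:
F(S, c) = (-10 + S)*(-10 + c)
F(-5, -4 + 5) - 291 = (100 - 10*(-5) - 10*(-4 + 5) - 5*(-4 + 5)) - 291 = (100 + 50 - 10*1 - 5*1) - 291 = (100 + 50 - 10 - 5) - 291 = 135 - 291 = -156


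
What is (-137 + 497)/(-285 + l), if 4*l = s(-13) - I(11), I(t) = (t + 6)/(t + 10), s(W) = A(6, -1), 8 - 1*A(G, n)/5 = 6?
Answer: -30240/23747 ≈ -1.2734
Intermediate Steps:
A(G, n) = 10 (A(G, n) = 40 - 5*6 = 40 - 30 = 10)
s(W) = 10
I(t) = (6 + t)/(10 + t)
l = 193/84 (l = (10 - (6 + 11)/(10 + 11))/4 = (10 - 17/21)/4 = (¼)*(193/21) = 193/84 ≈ 2.2976)
(-137 + 497)/(-285 + l) = (-137 + 497)/(-285 + 193/84) = 360/(-23747/84) = 360*(-84/23747) = -30240/23747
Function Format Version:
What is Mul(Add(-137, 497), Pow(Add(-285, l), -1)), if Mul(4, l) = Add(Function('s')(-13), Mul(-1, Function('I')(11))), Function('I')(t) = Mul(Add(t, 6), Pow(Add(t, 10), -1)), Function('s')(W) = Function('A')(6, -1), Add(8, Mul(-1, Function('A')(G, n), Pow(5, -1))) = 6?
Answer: Rational(-30240, 23747) ≈ -1.2734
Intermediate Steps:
Function('A')(G, n) = 10 (Function('A')(G, n) = Add(40, Mul(-5, 6)) = Add(40, -30) = 10)
Function('s')(W) = 10
Function('I')(t) = Mul(Pow(Add(10, t), -1), Add(6, t)) (Function('I')(t) = Mul(Add(6, t), Pow(Add(10, t), -1)) = Mul(Pow(Add(10, t), -1), Add(6, t)))
l = Rational(193, 84) (l = Mul(Rational(1, 4), Add(10, Mul(-1, Mul(Pow(Add(10, 11), -1), Add(6, 11))))) = Mul(Rational(1, 4), Add(10, Mul(-1, Mul(Pow(21, -1), 17)))) = Mul(Rational(1, 4), Add(10, Mul(-1, Mul(Rational(1, 21), 17)))) = Mul(Rational(1, 4), Add(10, Mul(-1, Rational(17, 21)))) = Mul(Rational(1, 4), Add(10, Rational(-17, 21))) = Mul(Rational(1, 4), Rational(193, 21)) = Rational(193, 84) ≈ 2.2976)
Mul(Add(-137, 497), Pow(Add(-285, l), -1)) = Mul(Add(-137, 497), Pow(Add(-285, Rational(193, 84)), -1)) = Mul(360, Pow(Rational(-23747, 84), -1)) = Mul(360, Rational(-84, 23747)) = Rational(-30240, 23747)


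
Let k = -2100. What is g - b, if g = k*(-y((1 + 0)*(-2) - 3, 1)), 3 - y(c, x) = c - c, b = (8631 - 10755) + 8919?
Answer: -495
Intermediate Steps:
b = 6795 (b = -2124 + 8919 = 6795)
y(c, x) = 3 (y(c, x) = 3 - (c - c) = 3 - 1*0 = 3 + 0 = 3)
g = 6300 (g = -(-2100)*3 = -2100*(-3) = 6300)
g - b = 6300 - 1*6795 = 6300 - 6795 = -495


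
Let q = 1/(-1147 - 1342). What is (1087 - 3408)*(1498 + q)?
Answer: -8653897241/2489 ≈ -3.4769e+6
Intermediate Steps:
q = -1/2489 (q = 1/(-2489) = -1/2489 ≈ -0.00040177)
(1087 - 3408)*(1498 + q) = (1087 - 3408)*(1498 - 1/2489) = -2321*3728521/2489 = -8653897241/2489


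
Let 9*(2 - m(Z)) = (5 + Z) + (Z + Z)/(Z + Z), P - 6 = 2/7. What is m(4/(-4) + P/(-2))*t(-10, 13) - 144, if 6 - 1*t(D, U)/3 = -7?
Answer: -1555/21 ≈ -74.048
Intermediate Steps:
P = 44/7 (P = 6 + 2/7 = 44/7 ≈ 6.2857)
t(D, U) = 39 (t(D, U) = 18 - 3*(-7) = 18 + 21 = 39)
m(Z) = 4/3 - Z/9 (m(Z) = 2 - ((5 + Z) + (Z + Z)/(Z + Z))/9 = 2 - ((5 + Z) + (2*Z)/((2*Z)))/9 = 2 - ((5 + Z) + (2*Z)*(1/(2*Z)))/9 = 2 - ((5 + Z) + 1)/9 = 2 - (6 + Z)/9 = 2 + (-2/3 - Z/9) = 4/3 - Z/9)
m(4/(-4) + P/(-2))*t(-10, 13) - 144 = (4/3 - (4/(-4) + (44/7)/(-2))/9)*39 - 144 = (4/3 - (4*(-1/4) + (44/7)*(-1/2))/9)*39 - 144 = (4/3 - (-1 - 22/7)/9)*39 - 144 = (4/3 - 1/9*(-29/7))*39 - 144 = (4/3 + 29/63)*39 - 144 = (113/63)*39 - 144 = 1469/21 - 144 = -1555/21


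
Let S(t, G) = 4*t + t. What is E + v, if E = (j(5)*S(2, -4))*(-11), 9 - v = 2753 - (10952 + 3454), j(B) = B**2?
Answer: 8912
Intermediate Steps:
S(t, G) = 5*t
v = 11662 (v = 9 - (2753 - (10952 + 3454)) = 9 - (2753 - 1*14406) = 9 - (2753 - 14406) = 9 - 1*(-11653) = 9 + 11653 = 11662)
E = -2750 (E = (5**2*(5*2))*(-11) = (25*10)*(-11) = 250*(-11) = -2750)
E + v = -2750 + 11662 = 8912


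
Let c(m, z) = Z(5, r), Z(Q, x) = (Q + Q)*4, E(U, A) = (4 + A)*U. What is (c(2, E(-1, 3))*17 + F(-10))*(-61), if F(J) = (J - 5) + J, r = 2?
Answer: -39955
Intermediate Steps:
E(U, A) = U*(4 + A)
Z(Q, x) = 8*Q (Z(Q, x) = (2*Q)*4 = 8*Q)
c(m, z) = 40 (c(m, z) = 8*5 = 40)
F(J) = -5 + 2*J (F(J) = (-5 + J) + J = -5 + 2*J)
(c(2, E(-1, 3))*17 + F(-10))*(-61) = (40*17 + (-5 + 2*(-10)))*(-61) = (680 + (-5 - 20))*(-61) = (680 - 25)*(-61) = 655*(-61) = -39955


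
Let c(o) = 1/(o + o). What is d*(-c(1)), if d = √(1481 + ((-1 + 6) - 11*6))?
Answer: -√355 ≈ -18.841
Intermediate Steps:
c(o) = 1/(2*o)
d = 2*√355 (d = √(1481 + (5 - 66)) = √(1481 - 61) = √1420 = 2*√355 ≈ 37.683)
d*(-c(1)) = (2*√355)*(-1/(2*1)) = (2*√355)*(-1/2) = (2*√355)*(-1*½) = (2*√355)*(-½) = -√355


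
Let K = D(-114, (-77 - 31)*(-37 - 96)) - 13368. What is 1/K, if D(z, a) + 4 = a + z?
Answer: 1/878 ≈ 0.0011390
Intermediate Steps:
D(z, a) = -4 + a + z (D(z, a) = -4 + (a + z) = -4 + a + z)
K = 878 (K = (-4 + (-77 - 31)*(-37 - 96) - 114) - 13368 = (-4 - 108*(-133) - 114) - 13368 = (-4 + 14364 - 114) - 13368 = 14246 - 13368 = 878)
1/K = 1/878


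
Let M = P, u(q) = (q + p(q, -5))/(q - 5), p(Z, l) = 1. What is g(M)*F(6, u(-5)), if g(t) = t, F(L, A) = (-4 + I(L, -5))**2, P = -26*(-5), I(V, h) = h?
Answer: 10530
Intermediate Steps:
u(q) = (1 + q)/(-5 + q) (u(q) = (q + 1)/(q - 5) = (1 + q)/(-5 + q))
P = 130
F(L, A) = 81 (F(L, A) = (-4 - 5)**2 = (-9)**2 = 81)
M = 130
g(M)*F(6, u(-5)) = 130*81 = 10530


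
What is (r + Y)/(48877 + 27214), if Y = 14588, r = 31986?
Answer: 46574/76091 ≈ 0.61208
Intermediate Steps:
(r + Y)/(48877 + 27214) = (31986 + 14588)/(48877 + 27214) = 46574/76091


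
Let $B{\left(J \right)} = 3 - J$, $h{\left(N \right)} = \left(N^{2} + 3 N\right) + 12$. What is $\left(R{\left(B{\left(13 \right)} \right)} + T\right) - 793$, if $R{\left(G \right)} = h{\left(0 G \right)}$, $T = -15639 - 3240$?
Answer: $-19660$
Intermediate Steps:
$h{\left(N \right)} = 12 + N^{2} + 3 N$
$T = -18879$ ($T = -15639 - 3240 = -18879$)
$R{\left(G \right)} = 12$ ($R{\left(G \right)} = 12 + \left(0 G\right)^{2} + 3 \cdot 0 G = 12 + 0^{2} + 3 \cdot 0 = 12 + 0 + 0 = 12$)
$\left(R{\left(B{\left(13 \right)} \right)} + T\right) - 793 = \left(12 - 18879\right) - 793 = -18867 - 793 = -19660$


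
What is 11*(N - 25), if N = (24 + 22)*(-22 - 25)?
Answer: -24057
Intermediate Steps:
N = -2162 (N = 46*(-47) = -2162)
11*(N - 25) = 11*(-2162 - 25) = 11*(-2187) = -24057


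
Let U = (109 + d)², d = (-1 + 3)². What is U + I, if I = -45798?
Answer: -33029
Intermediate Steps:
d = 4 (d = 2² = 4)
U = 12769 (U = (109 + 4)² = 113² = 12769)
U + I = 12769 - 45798 = -33029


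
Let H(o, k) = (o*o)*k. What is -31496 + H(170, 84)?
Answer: 2396104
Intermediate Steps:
H(o, k) = k*o² (H(o, k) = o²*k = k*o²)
-31496 + H(170, 84) = -31496 + 84*170² = -31496 + 84*28900 = -31496 + 2427600 = 2396104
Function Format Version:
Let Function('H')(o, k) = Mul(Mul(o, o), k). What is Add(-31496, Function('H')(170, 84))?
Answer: 2396104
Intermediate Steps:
Function('H')(o, k) = Mul(k, Pow(o, 2)) (Function('H')(o, k) = Mul(Pow(o, 2), k) = Mul(k, Pow(o, 2)))
Add(-31496, Function('H')(170, 84)) = Add(-31496, Mul(84, Pow(170, 2))) = Add(-31496, Mul(84, 28900)) = Add(-31496, 2427600) = 2396104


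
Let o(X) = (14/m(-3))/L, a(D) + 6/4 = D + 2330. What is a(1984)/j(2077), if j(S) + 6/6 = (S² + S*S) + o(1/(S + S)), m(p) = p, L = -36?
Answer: 46575/93180857 ≈ 0.00049983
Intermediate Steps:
a(D) = 4657/2 + D (a(D) = -3/2 + (D + 2330) = -3/2 + (2330 + D) = 4657/2 + D)
o(X) = 7/54 (o(X) = (14/(-3))/(-36) = (14*(-⅓))*(-1/36) = -14/3*(-1/36) = 7/54)
j(S) = -47/54 + 2*S² (j(S) = -1 + ((S² + S*S) + 7/54) = -1 + ((S² + S²) + 7/54) = -1 + (2*S² + 7/54) = -1 + (7/54 + 2*S²) = -47/54 + 2*S²)
a(1984)/j(2077) = (4657/2 + 1984)/(-47/54 + 2*2077²) = 8625/(2*(-47/54 + 2*4313929)) = 8625/(2*(-47/54 + 8627858)) = 8625/(2*(465904285/54)) = (8625/2)*(54/465904285) = 46575/93180857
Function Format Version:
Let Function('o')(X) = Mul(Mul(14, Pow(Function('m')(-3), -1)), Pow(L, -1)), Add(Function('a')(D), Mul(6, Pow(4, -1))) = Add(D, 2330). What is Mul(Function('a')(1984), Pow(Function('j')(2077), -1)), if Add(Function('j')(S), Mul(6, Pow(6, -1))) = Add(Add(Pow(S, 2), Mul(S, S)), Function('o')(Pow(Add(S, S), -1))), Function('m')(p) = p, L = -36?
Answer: Rational(46575, 93180857) ≈ 0.00049983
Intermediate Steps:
Function('a')(D) = Add(Rational(4657, 2), D) (Function('a')(D) = Add(Rational(-3, 2), Add(D, 2330)) = Add(Rational(-3, 2), Add(2330, D)) = Add(Rational(4657, 2), D))
Function('o')(X) = Rational(7, 54) (Function('o')(X) = Mul(Mul(14, Pow(-3, -1)), Pow(-36, -1)) = Mul(Mul(14, Rational(-1, 3)), Rational(-1, 36)) = Mul(Rational(-14, 3), Rational(-1, 36)) = Rational(7, 54))
Function('j')(S) = Add(Rational(-47, 54), Mul(2, Pow(S, 2))) (Function('j')(S) = Add(-1, Add(Add(Pow(S, 2), Mul(S, S)), Rational(7, 54))) = Add(-1, Add(Add(Pow(S, 2), Pow(S, 2)), Rational(7, 54))) = Add(-1, Add(Mul(2, Pow(S, 2)), Rational(7, 54))) = Add(-1, Add(Rational(7, 54), Mul(2, Pow(S, 2)))) = Add(Rational(-47, 54), Mul(2, Pow(S, 2))))
Mul(Function('a')(1984), Pow(Function('j')(2077), -1)) = Mul(Add(Rational(4657, 2), 1984), Pow(Add(Rational(-47, 54), Mul(2, Pow(2077, 2))), -1)) = Mul(Rational(8625, 2), Pow(Add(Rational(-47, 54), Mul(2, 4313929)), -1)) = Mul(Rational(8625, 2), Pow(Add(Rational(-47, 54), 8627858), -1)) = Mul(Rational(8625, 2), Pow(Rational(465904285, 54), -1)) = Mul(Rational(8625, 2), Rational(54, 465904285)) = Rational(46575, 93180857)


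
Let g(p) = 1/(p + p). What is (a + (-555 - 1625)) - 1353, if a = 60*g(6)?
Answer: -3528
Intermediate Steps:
g(p) = 1/(2*p)
a = 5 (a = 60*((½)/6) = 60*((½)*(⅙)) = 60*(1/12) = 5)
(a + (-555 - 1625)) - 1353 = (5 + (-555 - 1625)) - 1353 = (5 - 2180) - 1353 = -2175 - 1353 = -3528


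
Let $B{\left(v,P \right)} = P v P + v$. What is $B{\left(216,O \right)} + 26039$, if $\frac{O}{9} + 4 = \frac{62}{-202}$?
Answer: $\frac{3578507855}{10201} \approx 3.508 \cdot 10^{5}$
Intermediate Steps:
$O = - \frac{3915}{101}$ ($O = -36 + 9 \frac{62}{-202} = -36 + 9 \cdot 62 \left(- \frac{1}{202}\right) = -36 + 9 \left(- \frac{31}{101}\right) = -36 - \frac{279}{101} = - \frac{3915}{101} \approx -38.762$)
$B{\left(v,P \right)} = v + v P^{2}$ ($B{\left(v,P \right)} = v P^{2} + v = v + v P^{2}$)
$B{\left(216,O \right)} + 26039 = 216 \left(1 + \left(- \frac{3915}{101}\right)^{2}\right) + 26039 = 216 \left(1 + \frac{15327225}{10201}\right) + 26039 = 216 \cdot \frac{15337426}{10201} + 26039 = \frac{3312884016}{10201} + 26039 = \frac{3578507855}{10201}$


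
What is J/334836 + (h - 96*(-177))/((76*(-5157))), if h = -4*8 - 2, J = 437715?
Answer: 64896857/51343092 ≈ 1.2640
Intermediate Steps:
h = -34 (h = -32 - 2 = -34)
J/334836 + (h - 96*(-177))/((76*(-5157))) = 437715/334836 + (-34 - 96*(-177))/((76*(-5157))) = 437715*(1/334836) + (-34 + 16992)/(-391932) = 685/524 + 16958*(-1/391932) = 685/524 - 8479/195966 = 64896857/51343092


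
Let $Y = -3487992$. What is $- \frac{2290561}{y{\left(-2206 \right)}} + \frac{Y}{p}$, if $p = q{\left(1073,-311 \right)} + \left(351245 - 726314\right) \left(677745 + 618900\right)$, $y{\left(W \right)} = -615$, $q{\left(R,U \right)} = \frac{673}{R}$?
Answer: $\frac{3644181518998672709}{978437871712860} \approx 3724.5$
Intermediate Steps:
$p = - \frac{521833531580192}{1073}$ ($p = \frac{673}{1073} + \left(351245 - 726314\right) \left(677745 + 618900\right) = 673 \cdot \frac{1}{1073} - 486331343505 = \frac{673}{1073} - 486331343505 = - \frac{521833531580192}{1073} \approx -4.8633 \cdot 10^{11}$)
$- \frac{2290561}{y{\left(-2206 \right)}} + \frac{Y}{p} = - \frac{2290561}{-615} - \frac{3487992}{- \frac{521833531580192}{1073}} = \left(-2290561\right) \left(- \frac{1}{615}\right) - - \frac{467826927}{65229191447524} = \frac{2290561}{615} + \frac{467826927}{65229191447524} = \frac{3644181518998672709}{978437871712860}$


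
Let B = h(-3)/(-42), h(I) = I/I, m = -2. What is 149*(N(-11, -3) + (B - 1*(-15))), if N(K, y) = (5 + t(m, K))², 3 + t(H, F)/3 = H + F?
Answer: 11664763/42 ≈ 2.7773e+5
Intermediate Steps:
t(H, F) = -9 + 3*F + 3*H (t(H, F) = -9 + 3*(H + F) = -9 + 3*(F + H) = -9 + (3*F + 3*H) = -9 + 3*F + 3*H)
h(I) = 1
N(K, y) = (-10 + 3*K)² (N(K, y) = (5 + (-9 + 3*K + 3*(-2)))² = (5 + (-9 + 3*K - 6))² = (5 + (-15 + 3*K))² = (-10 + 3*K)²)
B = -1/42 (B = 1/(-42) = 1*(-1/42) = -1/42 ≈ -0.023810)
149*(N(-11, -3) + (B - 1*(-15))) = 149*((-10 + 3*(-11))² + (-1/42 - 1*(-15))) = 149*((-10 - 33)² + (-1/42 + 15)) = 149*((-43)² + 629/42) = 149*(1849 + 629/42) = 149*(78287/42) = 11664763/42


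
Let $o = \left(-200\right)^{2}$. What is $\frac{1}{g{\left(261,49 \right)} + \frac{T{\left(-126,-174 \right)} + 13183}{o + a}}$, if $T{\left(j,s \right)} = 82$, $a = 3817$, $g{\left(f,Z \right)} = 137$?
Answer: $\frac{43817}{6016194} \approx 0.0072832$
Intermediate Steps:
$o = 40000$
$\frac{1}{g{\left(261,49 \right)} + \frac{T{\left(-126,-174 \right)} + 13183}{o + a}} = \frac{1}{137 + \frac{82 + 13183}{40000 + 3817}} = \frac{1}{137 + \frac{13265}{43817}} = \frac{1}{\frac{6016194}{43817}} = \frac{43817}{6016194}$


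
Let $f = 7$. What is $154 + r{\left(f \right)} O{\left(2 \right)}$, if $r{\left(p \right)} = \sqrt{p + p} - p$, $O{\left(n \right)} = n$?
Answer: $140 + 2 \sqrt{14} \approx 147.48$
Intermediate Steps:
$r{\left(p \right)} = - p + \sqrt{2} \sqrt{p}$ ($r{\left(p \right)} = \sqrt{2 p} - p = \sqrt{2} \sqrt{p} - p = - p + \sqrt{2} \sqrt{p}$)
$154 + r{\left(f \right)} O{\left(2 \right)} = 154 + \left(\left(-1\right) 7 + \sqrt{2} \sqrt{7}\right) 2 = 154 + \left(-7 + \sqrt{14}\right) 2 = 154 - \left(14 - 2 \sqrt{14}\right) = 140 + 2 \sqrt{14}$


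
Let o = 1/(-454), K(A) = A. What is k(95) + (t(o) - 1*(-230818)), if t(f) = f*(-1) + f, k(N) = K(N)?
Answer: 230913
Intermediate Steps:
k(N) = N
o = -1/454 ≈ -0.0022026
t(f) = 0 (t(f) = -f + f = 0)
k(95) + (t(o) - 1*(-230818)) = 95 + (0 - 1*(-230818)) = 95 + (0 + 230818) = 95 + 230818 = 230913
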